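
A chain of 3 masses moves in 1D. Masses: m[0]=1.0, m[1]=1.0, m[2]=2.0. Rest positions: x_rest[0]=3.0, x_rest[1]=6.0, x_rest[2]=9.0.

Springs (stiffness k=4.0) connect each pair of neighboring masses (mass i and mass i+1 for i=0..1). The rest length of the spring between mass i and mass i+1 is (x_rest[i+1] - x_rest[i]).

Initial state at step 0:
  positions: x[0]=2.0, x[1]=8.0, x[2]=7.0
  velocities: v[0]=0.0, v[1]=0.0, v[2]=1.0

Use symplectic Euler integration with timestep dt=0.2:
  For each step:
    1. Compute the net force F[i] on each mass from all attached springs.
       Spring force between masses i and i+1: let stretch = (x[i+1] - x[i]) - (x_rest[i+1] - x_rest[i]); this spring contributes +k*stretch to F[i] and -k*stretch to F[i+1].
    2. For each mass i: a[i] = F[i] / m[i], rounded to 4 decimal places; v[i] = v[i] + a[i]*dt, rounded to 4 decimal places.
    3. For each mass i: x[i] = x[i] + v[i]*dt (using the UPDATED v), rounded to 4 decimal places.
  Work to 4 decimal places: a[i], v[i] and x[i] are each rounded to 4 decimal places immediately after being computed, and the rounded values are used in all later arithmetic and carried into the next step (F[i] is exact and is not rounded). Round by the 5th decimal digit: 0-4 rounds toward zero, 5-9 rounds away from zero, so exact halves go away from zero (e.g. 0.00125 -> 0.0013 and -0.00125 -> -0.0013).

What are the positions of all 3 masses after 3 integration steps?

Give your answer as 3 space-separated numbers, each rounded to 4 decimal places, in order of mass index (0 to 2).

Answer: 3.7239 3.6122 8.9320

Derivation:
Step 0: x=[2.0000 8.0000 7.0000] v=[0.0000 0.0000 1.0000]
Step 1: x=[2.4800 6.8800 7.5200] v=[2.4000 -5.6000 2.6000]
Step 2: x=[3.1840 5.1584 8.2288] v=[3.5200 -8.6080 3.5440]
Step 3: x=[3.7239 3.6122 8.9320] v=[2.6995 -7.7312 3.5158]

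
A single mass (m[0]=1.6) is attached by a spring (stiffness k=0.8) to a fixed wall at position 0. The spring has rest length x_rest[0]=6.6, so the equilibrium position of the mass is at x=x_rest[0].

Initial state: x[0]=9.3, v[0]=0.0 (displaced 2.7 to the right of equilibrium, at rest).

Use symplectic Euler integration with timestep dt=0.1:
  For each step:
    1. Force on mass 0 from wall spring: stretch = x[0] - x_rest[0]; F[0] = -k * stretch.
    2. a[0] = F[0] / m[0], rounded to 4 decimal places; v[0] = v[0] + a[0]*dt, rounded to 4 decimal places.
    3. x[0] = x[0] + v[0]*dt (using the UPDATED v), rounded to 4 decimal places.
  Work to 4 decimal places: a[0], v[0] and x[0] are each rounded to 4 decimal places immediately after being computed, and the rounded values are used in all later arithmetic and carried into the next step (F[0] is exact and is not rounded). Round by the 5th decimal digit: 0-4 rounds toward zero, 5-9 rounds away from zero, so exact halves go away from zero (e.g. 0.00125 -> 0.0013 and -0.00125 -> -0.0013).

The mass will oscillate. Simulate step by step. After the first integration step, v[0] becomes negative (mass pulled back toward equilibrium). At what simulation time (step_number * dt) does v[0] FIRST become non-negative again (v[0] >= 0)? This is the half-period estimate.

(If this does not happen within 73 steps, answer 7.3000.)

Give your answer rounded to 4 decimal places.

Answer: 4.5000

Derivation:
Step 0: x=[9.3000] v=[0.0000]
Step 1: x=[9.2865] v=[-0.1350]
Step 2: x=[9.2596] v=[-0.2693]
Step 3: x=[9.2194] v=[-0.4023]
Step 4: x=[9.1661] v=[-0.5333]
Step 5: x=[9.0999] v=[-0.6616]
Step 6: x=[9.0212] v=[-0.7866]
Step 7: x=[8.9304] v=[-0.9077]
Step 8: x=[8.8280] v=[-1.0242]
Step 9: x=[8.7144] v=[-1.1356]
Step 10: x=[8.5903] v=[-1.2413]
Step 11: x=[8.4562] v=[-1.3408]
Step 12: x=[8.3128] v=[-1.4336]
Step 13: x=[8.1609] v=[-1.5192]
Step 14: x=[8.0012] v=[-1.5973]
Step 15: x=[7.8345] v=[-1.6674]
Step 16: x=[7.6616] v=[-1.7291]
Step 17: x=[7.4834] v=[-1.7822]
Step 18: x=[7.3008] v=[-1.8264]
Step 19: x=[7.1147] v=[-1.8614]
Step 20: x=[6.9260] v=[-1.8871]
Step 21: x=[6.7357] v=[-1.9034]
Step 22: x=[6.5447] v=[-1.9102]
Step 23: x=[6.3540] v=[-1.9074]
Step 24: x=[6.1645] v=[-1.8951]
Step 25: x=[5.9772] v=[-1.8733]
Step 26: x=[5.7930] v=[-1.8422]
Step 27: x=[5.6128] v=[-1.8019]
Step 28: x=[5.4376] v=[-1.7525]
Step 29: x=[5.2682] v=[-1.6944]
Step 30: x=[5.1054] v=[-1.6278]
Step 31: x=[4.9501] v=[-1.5531]
Step 32: x=[4.8030] v=[-1.4706]
Step 33: x=[4.6649] v=[-1.3808]
Step 34: x=[4.5365] v=[-1.2840]
Step 35: x=[4.4184] v=[-1.1808]
Step 36: x=[4.3112] v=[-1.0717]
Step 37: x=[4.2155] v=[-0.9573]
Step 38: x=[4.1317] v=[-0.8381]
Step 39: x=[4.0602] v=[-0.7147]
Step 40: x=[4.0014] v=[-0.5877]
Step 41: x=[3.9556] v=[-0.4578]
Step 42: x=[3.9230] v=[-0.3256]
Step 43: x=[3.9038] v=[-0.1918]
Step 44: x=[3.8981] v=[-0.0570]
Step 45: x=[3.9059] v=[0.0781]
First v>=0 after going negative at step 45, time=4.5000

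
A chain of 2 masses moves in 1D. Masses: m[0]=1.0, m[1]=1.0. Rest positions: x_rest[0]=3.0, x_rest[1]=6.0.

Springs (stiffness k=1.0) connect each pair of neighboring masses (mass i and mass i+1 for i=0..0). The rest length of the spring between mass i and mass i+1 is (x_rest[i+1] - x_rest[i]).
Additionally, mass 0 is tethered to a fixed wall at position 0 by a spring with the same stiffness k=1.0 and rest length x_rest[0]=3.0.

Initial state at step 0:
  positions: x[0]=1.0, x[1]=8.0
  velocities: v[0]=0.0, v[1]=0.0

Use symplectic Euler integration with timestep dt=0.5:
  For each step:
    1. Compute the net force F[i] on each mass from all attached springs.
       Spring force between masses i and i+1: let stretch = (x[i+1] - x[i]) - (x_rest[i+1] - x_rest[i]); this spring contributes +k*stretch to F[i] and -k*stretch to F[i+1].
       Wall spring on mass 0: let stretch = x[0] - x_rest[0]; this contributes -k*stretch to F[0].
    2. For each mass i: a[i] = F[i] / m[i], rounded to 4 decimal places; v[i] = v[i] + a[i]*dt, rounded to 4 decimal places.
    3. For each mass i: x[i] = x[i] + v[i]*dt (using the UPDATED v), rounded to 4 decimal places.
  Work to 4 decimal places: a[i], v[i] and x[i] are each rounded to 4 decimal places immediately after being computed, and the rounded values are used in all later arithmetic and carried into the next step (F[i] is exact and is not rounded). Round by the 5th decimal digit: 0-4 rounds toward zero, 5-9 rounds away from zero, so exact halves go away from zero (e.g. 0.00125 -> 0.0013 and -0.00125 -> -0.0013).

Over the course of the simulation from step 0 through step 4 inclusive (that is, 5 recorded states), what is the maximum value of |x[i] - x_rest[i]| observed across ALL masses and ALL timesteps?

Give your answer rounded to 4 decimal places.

Answer: 2.6563

Derivation:
Step 0: x=[1.0000 8.0000] v=[0.0000 0.0000]
Step 1: x=[2.5000 7.0000] v=[3.0000 -2.0000]
Step 2: x=[4.5000 5.6250] v=[4.0000 -2.7500]
Step 3: x=[5.6563 4.7188] v=[2.3125 -1.8125]
Step 4: x=[5.1641 4.7970] v=[-0.9844 0.1563]
Max displacement = 2.6563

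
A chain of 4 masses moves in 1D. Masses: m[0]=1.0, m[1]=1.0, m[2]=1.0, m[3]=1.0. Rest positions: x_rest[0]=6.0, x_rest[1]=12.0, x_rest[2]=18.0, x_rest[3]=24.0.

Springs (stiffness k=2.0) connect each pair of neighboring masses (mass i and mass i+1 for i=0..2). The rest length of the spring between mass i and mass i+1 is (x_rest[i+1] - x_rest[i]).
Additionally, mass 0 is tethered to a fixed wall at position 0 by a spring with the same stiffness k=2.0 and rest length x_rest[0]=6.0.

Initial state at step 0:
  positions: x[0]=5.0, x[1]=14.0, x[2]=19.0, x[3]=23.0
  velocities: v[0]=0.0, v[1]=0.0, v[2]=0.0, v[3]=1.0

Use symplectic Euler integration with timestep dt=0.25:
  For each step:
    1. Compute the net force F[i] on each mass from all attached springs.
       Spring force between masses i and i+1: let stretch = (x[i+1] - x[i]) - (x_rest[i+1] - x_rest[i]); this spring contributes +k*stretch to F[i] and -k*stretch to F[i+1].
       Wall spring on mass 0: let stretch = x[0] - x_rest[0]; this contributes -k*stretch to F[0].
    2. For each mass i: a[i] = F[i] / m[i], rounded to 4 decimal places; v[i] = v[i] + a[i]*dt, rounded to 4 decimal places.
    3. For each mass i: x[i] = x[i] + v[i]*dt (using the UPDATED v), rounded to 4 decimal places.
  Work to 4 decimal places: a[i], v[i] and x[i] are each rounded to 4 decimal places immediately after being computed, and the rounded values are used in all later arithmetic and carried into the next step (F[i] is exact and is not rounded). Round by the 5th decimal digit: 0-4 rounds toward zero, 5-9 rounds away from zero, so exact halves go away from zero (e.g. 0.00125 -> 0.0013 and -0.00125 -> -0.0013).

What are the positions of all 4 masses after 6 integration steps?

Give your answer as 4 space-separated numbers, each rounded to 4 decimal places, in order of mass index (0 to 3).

Answer: 7.0915 11.1948 17.8178 26.2636

Derivation:
Step 0: x=[5.0000 14.0000 19.0000 23.0000] v=[0.0000 0.0000 0.0000 1.0000]
Step 1: x=[5.5000 13.5000 18.8750 23.5000] v=[2.0000 -2.0000 -0.5000 2.0000]
Step 2: x=[6.3125 12.6719 18.6563 24.1719] v=[3.2500 -3.3125 -0.8750 2.6875]
Step 3: x=[7.1309 11.7969 18.3790 24.9043] v=[3.2735 -3.5000 -1.1094 2.9297]
Step 4: x=[7.6412 11.1614 18.0946 25.5711] v=[2.0411 -2.5420 -1.1378 2.6671]
Step 5: x=[7.6364 10.9525 17.8781 26.0533] v=[-0.0194 -0.8355 -0.8662 1.9289]
Step 6: x=[7.0915 11.1948 17.8178 26.2636] v=[-2.1796 0.9693 -0.2414 0.8413]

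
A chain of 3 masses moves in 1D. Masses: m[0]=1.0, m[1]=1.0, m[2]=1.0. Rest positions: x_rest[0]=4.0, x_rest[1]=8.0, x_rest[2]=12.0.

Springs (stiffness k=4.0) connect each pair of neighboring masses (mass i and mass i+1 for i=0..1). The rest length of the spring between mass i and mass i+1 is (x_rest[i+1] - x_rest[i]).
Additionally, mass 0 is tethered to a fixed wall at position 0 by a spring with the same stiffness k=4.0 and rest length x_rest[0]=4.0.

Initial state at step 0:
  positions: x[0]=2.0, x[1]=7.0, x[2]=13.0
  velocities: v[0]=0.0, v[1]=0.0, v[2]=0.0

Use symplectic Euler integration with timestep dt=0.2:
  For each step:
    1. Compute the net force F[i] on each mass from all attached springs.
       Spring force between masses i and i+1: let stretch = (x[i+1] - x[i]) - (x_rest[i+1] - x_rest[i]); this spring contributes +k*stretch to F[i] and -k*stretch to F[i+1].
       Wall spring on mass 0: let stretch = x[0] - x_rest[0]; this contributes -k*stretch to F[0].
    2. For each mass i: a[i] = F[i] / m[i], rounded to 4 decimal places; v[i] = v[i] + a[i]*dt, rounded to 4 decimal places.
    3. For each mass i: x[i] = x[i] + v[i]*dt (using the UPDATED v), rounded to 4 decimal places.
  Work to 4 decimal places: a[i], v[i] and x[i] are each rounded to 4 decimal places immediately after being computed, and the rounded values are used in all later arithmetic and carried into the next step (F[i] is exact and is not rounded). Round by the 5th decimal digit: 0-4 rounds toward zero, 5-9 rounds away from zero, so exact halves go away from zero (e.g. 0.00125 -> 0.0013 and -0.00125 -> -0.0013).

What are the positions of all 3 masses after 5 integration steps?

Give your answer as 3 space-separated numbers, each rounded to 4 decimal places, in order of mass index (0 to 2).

Step 0: x=[2.0000 7.0000 13.0000] v=[0.0000 0.0000 0.0000]
Step 1: x=[2.4800 7.1600 12.6800] v=[2.4000 0.8000 -1.6000]
Step 2: x=[3.3120 7.4544 12.1168] v=[4.1600 1.4720 -2.8160]
Step 3: x=[4.2769 7.8320 11.4476] v=[4.8243 1.8880 -3.3459]
Step 4: x=[5.1263 8.2193 10.8399] v=[4.2469 1.9364 -3.0384]
Step 5: x=[5.6504 8.5310 10.4529] v=[2.6203 1.5585 -1.9349]

Answer: 5.6504 8.5310 10.4529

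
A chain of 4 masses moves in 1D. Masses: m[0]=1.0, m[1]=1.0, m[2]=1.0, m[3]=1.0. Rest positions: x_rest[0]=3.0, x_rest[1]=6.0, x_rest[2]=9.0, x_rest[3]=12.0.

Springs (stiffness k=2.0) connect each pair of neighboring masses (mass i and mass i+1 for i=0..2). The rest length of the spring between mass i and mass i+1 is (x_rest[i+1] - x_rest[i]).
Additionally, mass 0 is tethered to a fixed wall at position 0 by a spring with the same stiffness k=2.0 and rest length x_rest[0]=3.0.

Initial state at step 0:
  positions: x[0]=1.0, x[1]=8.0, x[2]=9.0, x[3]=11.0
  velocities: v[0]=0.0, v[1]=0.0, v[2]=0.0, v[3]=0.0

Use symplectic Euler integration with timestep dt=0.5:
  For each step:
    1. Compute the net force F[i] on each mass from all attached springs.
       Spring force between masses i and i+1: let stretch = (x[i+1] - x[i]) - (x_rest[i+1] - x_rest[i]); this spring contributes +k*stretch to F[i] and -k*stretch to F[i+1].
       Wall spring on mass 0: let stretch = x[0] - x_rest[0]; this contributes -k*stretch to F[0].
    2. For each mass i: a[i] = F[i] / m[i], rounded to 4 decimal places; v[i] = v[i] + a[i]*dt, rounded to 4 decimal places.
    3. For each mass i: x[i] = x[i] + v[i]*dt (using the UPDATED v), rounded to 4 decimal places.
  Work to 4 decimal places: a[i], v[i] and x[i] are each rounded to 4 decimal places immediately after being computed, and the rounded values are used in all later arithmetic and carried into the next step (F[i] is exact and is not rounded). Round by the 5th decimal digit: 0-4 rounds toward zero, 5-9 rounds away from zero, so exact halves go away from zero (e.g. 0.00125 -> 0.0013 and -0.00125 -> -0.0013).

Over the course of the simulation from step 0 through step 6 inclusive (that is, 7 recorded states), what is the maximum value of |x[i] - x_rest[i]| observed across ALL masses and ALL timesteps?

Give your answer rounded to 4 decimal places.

Answer: 2.5000

Derivation:
Step 0: x=[1.0000 8.0000 9.0000 11.0000] v=[0.0000 0.0000 0.0000 0.0000]
Step 1: x=[4.0000 5.0000 9.5000 11.5000] v=[6.0000 -6.0000 1.0000 1.0000]
Step 2: x=[5.5000 3.7500 8.7500 12.5000] v=[3.0000 -2.5000 -1.5000 2.0000]
Step 3: x=[3.3750 5.8750 7.3750 13.1250] v=[-4.2500 4.2500 -2.7500 1.2500]
Step 4: x=[0.8125 7.5000 8.1250 12.3750] v=[-5.1250 3.2500 1.5000 -1.5000]
Step 5: x=[1.1875 6.0938 10.6875 11.0000] v=[0.7500 -2.8125 5.1250 -2.7500]
Step 6: x=[3.4219 4.5313 11.1094 10.9688] v=[4.4688 -3.1251 0.8438 -0.0625]
Max displacement = 2.5000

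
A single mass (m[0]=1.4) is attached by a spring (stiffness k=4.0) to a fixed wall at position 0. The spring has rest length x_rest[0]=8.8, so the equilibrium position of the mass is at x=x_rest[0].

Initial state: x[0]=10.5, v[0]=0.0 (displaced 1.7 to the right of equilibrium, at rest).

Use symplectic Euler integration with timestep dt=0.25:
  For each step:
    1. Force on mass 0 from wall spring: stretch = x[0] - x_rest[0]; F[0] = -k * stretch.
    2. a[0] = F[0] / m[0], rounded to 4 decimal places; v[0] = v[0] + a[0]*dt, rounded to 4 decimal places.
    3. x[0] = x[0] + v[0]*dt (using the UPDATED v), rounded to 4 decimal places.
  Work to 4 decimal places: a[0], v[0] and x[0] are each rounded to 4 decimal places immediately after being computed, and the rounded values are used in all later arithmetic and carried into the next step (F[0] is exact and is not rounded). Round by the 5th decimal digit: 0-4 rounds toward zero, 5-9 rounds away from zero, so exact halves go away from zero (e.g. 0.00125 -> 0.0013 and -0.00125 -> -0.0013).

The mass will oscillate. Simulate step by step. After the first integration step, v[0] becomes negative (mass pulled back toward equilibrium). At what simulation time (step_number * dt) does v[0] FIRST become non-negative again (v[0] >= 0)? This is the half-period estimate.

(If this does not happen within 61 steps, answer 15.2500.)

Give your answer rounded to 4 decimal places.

Answer: 2.0000

Derivation:
Step 0: x=[10.5000] v=[0.0000]
Step 1: x=[10.1964] v=[-1.2143]
Step 2: x=[9.6435] v=[-2.2117]
Step 3: x=[8.9400] v=[-2.8142]
Step 4: x=[8.2115] v=[-2.9142]
Step 5: x=[7.5880] v=[-2.4939]
Step 6: x=[7.1810] v=[-1.6282]
Step 7: x=[7.0631] v=[-0.4718]
Step 8: x=[7.2553] v=[0.7689]
First v>=0 after going negative at step 8, time=2.0000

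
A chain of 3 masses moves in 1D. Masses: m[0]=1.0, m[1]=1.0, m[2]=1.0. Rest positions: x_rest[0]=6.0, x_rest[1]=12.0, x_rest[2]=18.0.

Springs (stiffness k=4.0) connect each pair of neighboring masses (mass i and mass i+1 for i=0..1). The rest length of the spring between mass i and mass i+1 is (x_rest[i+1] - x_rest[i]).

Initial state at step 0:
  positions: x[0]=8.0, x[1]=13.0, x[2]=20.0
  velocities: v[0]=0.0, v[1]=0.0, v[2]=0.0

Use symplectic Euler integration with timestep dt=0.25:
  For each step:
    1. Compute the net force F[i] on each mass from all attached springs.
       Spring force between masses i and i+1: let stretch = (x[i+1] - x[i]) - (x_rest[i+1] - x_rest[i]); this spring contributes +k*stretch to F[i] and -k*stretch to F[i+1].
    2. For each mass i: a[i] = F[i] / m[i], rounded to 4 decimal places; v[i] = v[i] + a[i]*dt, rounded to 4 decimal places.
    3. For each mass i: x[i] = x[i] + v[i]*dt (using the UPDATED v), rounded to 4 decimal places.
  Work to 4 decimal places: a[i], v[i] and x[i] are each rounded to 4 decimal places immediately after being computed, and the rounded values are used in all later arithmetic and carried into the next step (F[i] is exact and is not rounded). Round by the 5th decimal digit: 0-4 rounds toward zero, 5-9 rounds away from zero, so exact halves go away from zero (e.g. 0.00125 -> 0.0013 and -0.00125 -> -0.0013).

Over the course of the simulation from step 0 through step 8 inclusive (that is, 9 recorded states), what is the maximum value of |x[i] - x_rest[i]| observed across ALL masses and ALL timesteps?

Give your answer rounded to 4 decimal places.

Step 0: x=[8.0000 13.0000 20.0000] v=[0.0000 0.0000 0.0000]
Step 1: x=[7.7500 13.5000 19.7500] v=[-1.0000 2.0000 -1.0000]
Step 2: x=[7.4375 14.1250 19.4375] v=[-1.2500 2.5000 -1.2500]
Step 3: x=[7.2969 14.4063 19.2969] v=[-0.5625 1.1250 -0.5625]
Step 4: x=[7.4336 14.1329 19.4336] v=[0.5469 -1.0938 0.5469]
Step 5: x=[7.7452 13.5098 19.7452] v=[1.2462 -2.4924 1.2462]
Step 6: x=[7.9979 13.0044 19.9979] v=[1.0108 -2.0216 1.0108]
Step 7: x=[8.0022 12.9958 20.0022] v=[0.0173 -0.0346 0.0173]
Step 8: x=[7.7549 13.4904 19.7549] v=[-0.9891 1.9782 -0.9891]
Max displacement = 2.4063

Answer: 2.4063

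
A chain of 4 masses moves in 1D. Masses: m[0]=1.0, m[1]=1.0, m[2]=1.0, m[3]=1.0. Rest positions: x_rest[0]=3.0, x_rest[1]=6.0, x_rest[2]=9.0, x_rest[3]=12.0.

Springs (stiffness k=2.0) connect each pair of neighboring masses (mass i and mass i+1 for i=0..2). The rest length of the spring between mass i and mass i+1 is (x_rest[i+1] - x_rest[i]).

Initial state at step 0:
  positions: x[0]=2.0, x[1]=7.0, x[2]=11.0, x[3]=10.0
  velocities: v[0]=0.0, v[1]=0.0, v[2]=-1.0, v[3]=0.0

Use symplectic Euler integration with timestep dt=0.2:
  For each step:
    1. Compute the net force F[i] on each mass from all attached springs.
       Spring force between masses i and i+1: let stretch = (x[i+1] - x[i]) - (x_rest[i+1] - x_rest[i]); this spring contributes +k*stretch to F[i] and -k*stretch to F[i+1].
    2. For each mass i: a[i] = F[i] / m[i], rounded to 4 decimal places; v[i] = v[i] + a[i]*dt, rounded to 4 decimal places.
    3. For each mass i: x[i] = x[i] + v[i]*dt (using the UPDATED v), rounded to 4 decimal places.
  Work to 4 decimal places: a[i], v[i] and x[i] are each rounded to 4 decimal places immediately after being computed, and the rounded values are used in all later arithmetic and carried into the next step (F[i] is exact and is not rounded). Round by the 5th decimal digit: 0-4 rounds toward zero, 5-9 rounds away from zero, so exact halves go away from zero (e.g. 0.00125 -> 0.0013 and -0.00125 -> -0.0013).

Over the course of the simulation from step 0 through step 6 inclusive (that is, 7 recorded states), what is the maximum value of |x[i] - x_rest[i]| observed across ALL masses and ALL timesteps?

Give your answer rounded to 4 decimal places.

Answer: 2.3854

Derivation:
Step 0: x=[2.0000 7.0000 11.0000 10.0000] v=[0.0000 0.0000 -1.0000 0.0000]
Step 1: x=[2.1600 6.9200 10.4000 10.3200] v=[0.8000 -0.4000 -3.0000 1.6000]
Step 2: x=[2.4608 6.7376 9.5152 10.8864] v=[1.5040 -0.9120 -4.4240 2.8320]
Step 3: x=[2.8637 6.4353 8.5179 11.5831] v=[2.0147 -1.5117 -4.9866 3.4835]
Step 4: x=[3.3124 6.0138 7.5992 12.2746] v=[2.2433 -2.1073 -4.5936 3.4574]
Step 5: x=[3.7372 5.5031 6.9277 12.8320] v=[2.1239 -2.5537 -3.3576 2.7872]
Step 6: x=[4.0633 4.9651 6.6146 13.1571] v=[1.6303 -2.6902 -1.5657 1.6255]
Max displacement = 2.3854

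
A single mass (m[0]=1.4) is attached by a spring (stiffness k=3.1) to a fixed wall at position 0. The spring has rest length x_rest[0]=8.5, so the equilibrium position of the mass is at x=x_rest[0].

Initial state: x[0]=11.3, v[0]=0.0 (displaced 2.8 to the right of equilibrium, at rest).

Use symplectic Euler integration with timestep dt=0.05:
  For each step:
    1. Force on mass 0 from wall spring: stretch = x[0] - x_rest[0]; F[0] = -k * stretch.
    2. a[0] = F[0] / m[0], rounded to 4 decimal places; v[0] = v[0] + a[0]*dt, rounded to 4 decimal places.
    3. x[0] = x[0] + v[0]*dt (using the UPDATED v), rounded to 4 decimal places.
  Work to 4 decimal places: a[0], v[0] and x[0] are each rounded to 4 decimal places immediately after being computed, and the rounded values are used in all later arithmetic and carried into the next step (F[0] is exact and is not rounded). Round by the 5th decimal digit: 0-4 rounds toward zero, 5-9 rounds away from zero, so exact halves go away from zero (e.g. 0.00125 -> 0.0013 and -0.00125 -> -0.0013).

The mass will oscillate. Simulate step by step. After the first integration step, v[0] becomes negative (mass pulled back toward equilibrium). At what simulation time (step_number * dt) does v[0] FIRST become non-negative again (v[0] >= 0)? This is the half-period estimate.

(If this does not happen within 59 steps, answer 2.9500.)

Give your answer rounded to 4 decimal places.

Step 0: x=[11.3000] v=[0.0000]
Step 1: x=[11.2845] v=[-0.3100]
Step 2: x=[11.2536] v=[-0.6183]
Step 3: x=[11.2074] v=[-0.9232]
Step 4: x=[11.1463] v=[-1.2230]
Step 5: x=[11.0705] v=[-1.5160]
Step 6: x=[10.9805] v=[-1.8006]
Step 7: x=[10.8767] v=[-2.0752]
Step 8: x=[10.7598] v=[-2.3383]
Step 9: x=[10.6304] v=[-2.5885]
Step 10: x=[10.4892] v=[-2.8244]
Step 11: x=[10.3370] v=[-3.0446]
Step 12: x=[10.1746] v=[-3.2480]
Step 13: x=[10.0029] v=[-3.4334]
Step 14: x=[9.8229] v=[-3.5998]
Step 15: x=[9.6356] v=[-3.7463]
Step 16: x=[9.4420] v=[-3.8720]
Step 17: x=[9.2432] v=[-3.9763]
Step 18: x=[9.0403] v=[-4.0586]
Step 19: x=[8.8344] v=[-4.1184]
Step 20: x=[8.6266] v=[-4.1554]
Step 21: x=[8.4181] v=[-4.1694]
Step 22: x=[8.2101] v=[-4.1603]
Step 23: x=[8.0037] v=[-4.1282]
Step 24: x=[7.8000] v=[-4.0733]
Step 25: x=[7.6002] v=[-3.9958]
Step 26: x=[7.4054] v=[-3.8962]
Step 27: x=[7.2167] v=[-3.7750]
Step 28: x=[7.0351] v=[-3.6329]
Step 29: x=[6.8616] v=[-3.4707]
Step 30: x=[6.6971] v=[-3.2893]
Step 31: x=[6.5426] v=[-3.0897]
Step 32: x=[6.3990] v=[-2.8730]
Step 33: x=[6.2670] v=[-2.6404]
Step 34: x=[6.1473] v=[-2.3932]
Step 35: x=[6.0407] v=[-2.1327]
Step 36: x=[5.9477] v=[-1.8604]
Step 37: x=[5.8688] v=[-1.5778]
Step 38: x=[5.8045] v=[-1.2865]
Step 39: x=[5.7551] v=[-0.9881]
Step 40: x=[5.7209] v=[-0.6842]
Step 41: x=[5.7021] v=[-0.3765]
Step 42: x=[5.6988] v=[-0.0667]
Step 43: x=[5.7110] v=[0.2434]
First v>=0 after going negative at step 43, time=2.1500

Answer: 2.1500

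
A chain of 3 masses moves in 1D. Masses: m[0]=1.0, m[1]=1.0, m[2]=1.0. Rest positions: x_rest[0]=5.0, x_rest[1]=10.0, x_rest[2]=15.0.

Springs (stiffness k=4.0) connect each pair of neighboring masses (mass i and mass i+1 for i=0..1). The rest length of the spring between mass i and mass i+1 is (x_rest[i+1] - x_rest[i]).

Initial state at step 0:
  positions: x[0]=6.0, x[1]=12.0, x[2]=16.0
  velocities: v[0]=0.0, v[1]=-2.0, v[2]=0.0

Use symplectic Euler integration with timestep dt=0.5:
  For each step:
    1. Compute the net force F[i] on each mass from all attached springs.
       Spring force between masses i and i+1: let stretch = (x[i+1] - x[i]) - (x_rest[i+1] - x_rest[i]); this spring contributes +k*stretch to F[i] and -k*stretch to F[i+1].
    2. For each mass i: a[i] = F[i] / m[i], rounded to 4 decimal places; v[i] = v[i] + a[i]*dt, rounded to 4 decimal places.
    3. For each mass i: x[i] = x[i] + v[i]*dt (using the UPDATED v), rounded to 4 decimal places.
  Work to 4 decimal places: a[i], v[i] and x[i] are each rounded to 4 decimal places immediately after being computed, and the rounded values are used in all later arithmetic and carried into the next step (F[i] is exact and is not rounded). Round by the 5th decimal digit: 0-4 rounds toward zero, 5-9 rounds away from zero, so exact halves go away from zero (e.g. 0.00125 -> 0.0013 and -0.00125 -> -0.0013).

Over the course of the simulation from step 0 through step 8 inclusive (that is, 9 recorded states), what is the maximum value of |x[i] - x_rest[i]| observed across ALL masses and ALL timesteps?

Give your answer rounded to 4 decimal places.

Step 0: x=[6.0000 12.0000 16.0000] v=[0.0000 -2.0000 0.0000]
Step 1: x=[7.0000 9.0000 17.0000] v=[2.0000 -6.0000 2.0000]
Step 2: x=[5.0000 12.0000 15.0000] v=[-4.0000 6.0000 -4.0000]
Step 3: x=[5.0000 11.0000 15.0000] v=[0.0000 -2.0000 0.0000]
Step 4: x=[6.0000 8.0000 16.0000] v=[2.0000 -6.0000 2.0000]
Step 5: x=[4.0000 11.0000 14.0000] v=[-4.0000 6.0000 -4.0000]
Step 6: x=[4.0000 10.0000 14.0000] v=[0.0000 -2.0000 0.0000]
Step 7: x=[5.0000 7.0000 15.0000] v=[2.0000 -6.0000 2.0000]
Step 8: x=[3.0000 10.0000 13.0000] v=[-4.0000 6.0000 -4.0000]
Max displacement = 3.0000

Answer: 3.0000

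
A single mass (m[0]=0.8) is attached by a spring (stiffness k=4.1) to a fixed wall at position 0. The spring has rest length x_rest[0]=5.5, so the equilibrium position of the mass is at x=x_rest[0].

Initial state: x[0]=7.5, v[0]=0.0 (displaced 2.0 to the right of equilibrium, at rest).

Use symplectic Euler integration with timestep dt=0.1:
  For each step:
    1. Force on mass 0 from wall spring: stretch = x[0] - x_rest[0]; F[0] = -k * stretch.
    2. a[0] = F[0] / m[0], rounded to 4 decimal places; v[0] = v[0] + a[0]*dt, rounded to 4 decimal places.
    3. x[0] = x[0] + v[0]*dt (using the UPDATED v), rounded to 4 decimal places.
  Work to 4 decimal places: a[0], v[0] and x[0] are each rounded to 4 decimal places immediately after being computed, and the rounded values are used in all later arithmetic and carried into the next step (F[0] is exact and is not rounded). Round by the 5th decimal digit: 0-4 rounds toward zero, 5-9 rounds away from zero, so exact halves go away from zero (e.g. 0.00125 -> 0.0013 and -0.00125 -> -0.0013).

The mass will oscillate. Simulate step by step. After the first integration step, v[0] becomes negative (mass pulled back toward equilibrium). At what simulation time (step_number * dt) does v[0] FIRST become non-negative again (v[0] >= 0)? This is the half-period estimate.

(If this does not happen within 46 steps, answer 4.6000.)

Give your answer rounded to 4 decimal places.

Step 0: x=[7.5000] v=[0.0000]
Step 1: x=[7.3975] v=[-1.0250]
Step 2: x=[7.1978] v=[-1.9975]
Step 3: x=[6.9110] v=[-2.8676]
Step 4: x=[6.5519] v=[-3.5907]
Step 5: x=[6.1389] v=[-4.1298]
Step 6: x=[5.6932] v=[-4.4572]
Step 7: x=[5.2376] v=[-4.5562]
Step 8: x=[4.7954] v=[-4.4217]
Step 9: x=[4.3893] v=[-4.0606]
Step 10: x=[4.0402] v=[-3.4914]
Step 11: x=[3.7659] v=[-2.7433]
Step 12: x=[3.5804] v=[-1.8546]
Step 13: x=[3.4933] v=[-0.8708]
Step 14: x=[3.5091] v=[0.1576]
First v>=0 after going negative at step 14, time=1.4000

Answer: 1.4000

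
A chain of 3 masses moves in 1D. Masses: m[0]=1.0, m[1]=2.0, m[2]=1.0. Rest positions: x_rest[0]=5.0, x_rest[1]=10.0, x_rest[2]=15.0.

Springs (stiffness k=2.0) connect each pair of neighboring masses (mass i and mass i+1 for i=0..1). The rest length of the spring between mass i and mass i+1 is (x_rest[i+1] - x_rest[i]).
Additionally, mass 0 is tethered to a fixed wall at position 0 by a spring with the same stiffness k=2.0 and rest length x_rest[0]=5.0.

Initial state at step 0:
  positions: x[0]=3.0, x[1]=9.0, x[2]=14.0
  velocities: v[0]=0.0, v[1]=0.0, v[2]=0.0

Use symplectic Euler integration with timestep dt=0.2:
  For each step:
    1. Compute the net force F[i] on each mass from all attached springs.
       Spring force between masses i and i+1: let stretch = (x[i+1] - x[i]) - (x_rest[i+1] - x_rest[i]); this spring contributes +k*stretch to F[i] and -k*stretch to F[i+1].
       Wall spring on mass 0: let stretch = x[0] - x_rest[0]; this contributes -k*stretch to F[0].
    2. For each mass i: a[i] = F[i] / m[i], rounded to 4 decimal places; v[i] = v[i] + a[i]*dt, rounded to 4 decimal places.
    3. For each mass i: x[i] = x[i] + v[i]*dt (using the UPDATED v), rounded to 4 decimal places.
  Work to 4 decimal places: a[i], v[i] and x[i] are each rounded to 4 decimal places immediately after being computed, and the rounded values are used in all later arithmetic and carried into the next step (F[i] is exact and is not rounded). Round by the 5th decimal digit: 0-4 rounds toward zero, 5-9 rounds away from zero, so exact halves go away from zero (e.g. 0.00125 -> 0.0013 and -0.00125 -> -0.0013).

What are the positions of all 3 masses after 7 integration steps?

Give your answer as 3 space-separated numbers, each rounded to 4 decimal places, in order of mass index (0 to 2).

Answer: 5.8690 8.9902 13.8162

Derivation:
Step 0: x=[3.0000 9.0000 14.0000] v=[0.0000 0.0000 0.0000]
Step 1: x=[3.2400 8.9600 14.0000] v=[1.2000 -0.2000 0.0000]
Step 2: x=[3.6784 8.8928 13.9968] v=[2.1920 -0.3360 -0.0160]
Step 3: x=[4.2397 8.8212 13.9853] v=[2.8064 -0.3581 -0.0576]
Step 4: x=[4.8283 8.7729 13.9607] v=[2.9431 -0.2416 -0.1232]
Step 5: x=[5.3462 8.7743 13.9210] v=[2.5896 0.0070 -0.1983]
Step 6: x=[5.7107 8.8444 13.8696] v=[1.8224 0.3507 -0.2570]
Step 7: x=[5.8690 8.9902 13.8162] v=[0.7916 0.7290 -0.2671]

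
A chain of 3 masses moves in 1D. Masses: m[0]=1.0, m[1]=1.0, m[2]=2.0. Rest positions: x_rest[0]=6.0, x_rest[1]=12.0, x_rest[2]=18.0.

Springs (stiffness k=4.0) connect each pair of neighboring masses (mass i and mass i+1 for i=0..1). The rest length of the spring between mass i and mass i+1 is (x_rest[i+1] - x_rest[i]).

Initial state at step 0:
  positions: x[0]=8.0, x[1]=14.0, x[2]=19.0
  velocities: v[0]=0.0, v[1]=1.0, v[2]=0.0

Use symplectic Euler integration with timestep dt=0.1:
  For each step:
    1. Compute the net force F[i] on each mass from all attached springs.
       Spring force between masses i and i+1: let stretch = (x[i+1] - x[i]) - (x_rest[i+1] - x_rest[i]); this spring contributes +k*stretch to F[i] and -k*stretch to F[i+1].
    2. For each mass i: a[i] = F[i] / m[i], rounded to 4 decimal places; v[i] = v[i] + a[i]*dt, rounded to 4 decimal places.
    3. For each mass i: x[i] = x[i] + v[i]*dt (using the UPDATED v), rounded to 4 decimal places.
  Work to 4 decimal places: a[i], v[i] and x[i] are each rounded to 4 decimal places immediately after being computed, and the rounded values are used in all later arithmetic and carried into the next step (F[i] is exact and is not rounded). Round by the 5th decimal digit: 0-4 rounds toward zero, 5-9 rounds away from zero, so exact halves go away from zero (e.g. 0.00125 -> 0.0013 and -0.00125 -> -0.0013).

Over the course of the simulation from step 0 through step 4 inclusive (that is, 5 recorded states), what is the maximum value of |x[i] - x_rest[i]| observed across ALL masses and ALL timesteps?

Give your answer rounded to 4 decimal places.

Step 0: x=[8.0000 14.0000 19.0000] v=[0.0000 1.0000 0.0000]
Step 1: x=[8.0000 14.0600 19.0200] v=[0.0000 0.6000 0.2000]
Step 2: x=[8.0024 14.0760 19.0608] v=[0.0240 0.1600 0.4080]
Step 3: x=[8.0077 14.0485 19.1219] v=[0.0534 -0.2755 0.6110]
Step 4: x=[8.0147 13.9823 19.2015] v=[0.0697 -0.6625 0.7963]
Max displacement = 2.0760

Answer: 2.0760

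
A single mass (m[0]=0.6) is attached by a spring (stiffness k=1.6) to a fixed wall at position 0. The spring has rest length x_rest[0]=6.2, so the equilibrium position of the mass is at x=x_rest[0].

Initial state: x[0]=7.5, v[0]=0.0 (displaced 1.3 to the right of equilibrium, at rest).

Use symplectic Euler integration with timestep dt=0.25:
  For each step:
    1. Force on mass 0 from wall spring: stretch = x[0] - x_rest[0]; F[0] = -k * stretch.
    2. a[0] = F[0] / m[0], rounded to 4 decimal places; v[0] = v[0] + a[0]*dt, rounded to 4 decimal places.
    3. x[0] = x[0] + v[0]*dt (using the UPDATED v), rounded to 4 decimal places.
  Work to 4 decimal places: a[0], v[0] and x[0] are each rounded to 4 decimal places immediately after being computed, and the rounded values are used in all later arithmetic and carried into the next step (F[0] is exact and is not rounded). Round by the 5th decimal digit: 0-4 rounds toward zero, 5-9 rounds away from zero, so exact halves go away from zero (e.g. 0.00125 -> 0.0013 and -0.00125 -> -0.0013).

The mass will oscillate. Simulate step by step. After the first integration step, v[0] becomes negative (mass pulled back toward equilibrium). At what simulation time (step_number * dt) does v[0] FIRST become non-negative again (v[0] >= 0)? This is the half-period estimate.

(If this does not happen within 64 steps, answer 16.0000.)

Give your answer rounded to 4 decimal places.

Answer: 2.0000

Derivation:
Step 0: x=[7.5000] v=[0.0000]
Step 1: x=[7.2833] v=[-0.8667]
Step 2: x=[6.8861] v=[-1.5889]
Step 3: x=[6.3745] v=[-2.0463]
Step 4: x=[5.8339] v=[-2.1626]
Step 5: x=[5.3543] v=[-1.9185]
Step 6: x=[5.0156] v=[-1.3547]
Step 7: x=[4.8743] v=[-0.5651]
Step 8: x=[4.9540] v=[0.3187]
First v>=0 after going negative at step 8, time=2.0000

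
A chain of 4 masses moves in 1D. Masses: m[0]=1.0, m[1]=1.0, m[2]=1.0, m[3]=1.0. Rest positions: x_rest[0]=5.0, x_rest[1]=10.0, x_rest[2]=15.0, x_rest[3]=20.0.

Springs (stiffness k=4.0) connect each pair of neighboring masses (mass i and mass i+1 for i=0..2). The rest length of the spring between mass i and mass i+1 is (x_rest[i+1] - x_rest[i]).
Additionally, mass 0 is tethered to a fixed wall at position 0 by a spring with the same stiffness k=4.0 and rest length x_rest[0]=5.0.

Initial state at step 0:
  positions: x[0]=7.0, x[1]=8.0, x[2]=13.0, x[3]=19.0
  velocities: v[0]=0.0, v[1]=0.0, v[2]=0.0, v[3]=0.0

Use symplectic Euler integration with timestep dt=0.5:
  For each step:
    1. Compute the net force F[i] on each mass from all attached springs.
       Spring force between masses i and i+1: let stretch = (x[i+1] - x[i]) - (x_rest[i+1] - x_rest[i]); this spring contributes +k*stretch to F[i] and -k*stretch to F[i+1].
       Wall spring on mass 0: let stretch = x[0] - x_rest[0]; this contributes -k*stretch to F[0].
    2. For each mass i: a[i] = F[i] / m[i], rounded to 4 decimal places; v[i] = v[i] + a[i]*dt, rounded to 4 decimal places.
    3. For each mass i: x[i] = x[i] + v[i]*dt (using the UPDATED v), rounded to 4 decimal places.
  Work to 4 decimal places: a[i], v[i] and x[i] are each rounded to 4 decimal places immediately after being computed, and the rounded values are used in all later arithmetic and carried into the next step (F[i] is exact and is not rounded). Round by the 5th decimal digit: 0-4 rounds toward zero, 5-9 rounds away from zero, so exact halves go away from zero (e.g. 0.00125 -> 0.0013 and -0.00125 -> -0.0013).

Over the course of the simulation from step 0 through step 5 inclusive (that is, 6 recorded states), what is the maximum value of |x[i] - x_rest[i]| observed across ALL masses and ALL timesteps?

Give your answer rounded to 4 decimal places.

Answer: 4.0000

Derivation:
Step 0: x=[7.0000 8.0000 13.0000 19.0000] v=[0.0000 0.0000 0.0000 0.0000]
Step 1: x=[1.0000 12.0000 14.0000 18.0000] v=[-12.0000 8.0000 2.0000 -2.0000]
Step 2: x=[5.0000 7.0000 17.0000 18.0000] v=[8.0000 -10.0000 6.0000 0.0000]
Step 3: x=[6.0000 10.0000 11.0000 22.0000] v=[2.0000 6.0000 -12.0000 8.0000]
Step 4: x=[5.0000 10.0000 15.0000 20.0000] v=[-2.0000 0.0000 8.0000 -4.0000]
Step 5: x=[4.0000 10.0000 19.0000 18.0000] v=[-2.0000 0.0000 8.0000 -4.0000]
Max displacement = 4.0000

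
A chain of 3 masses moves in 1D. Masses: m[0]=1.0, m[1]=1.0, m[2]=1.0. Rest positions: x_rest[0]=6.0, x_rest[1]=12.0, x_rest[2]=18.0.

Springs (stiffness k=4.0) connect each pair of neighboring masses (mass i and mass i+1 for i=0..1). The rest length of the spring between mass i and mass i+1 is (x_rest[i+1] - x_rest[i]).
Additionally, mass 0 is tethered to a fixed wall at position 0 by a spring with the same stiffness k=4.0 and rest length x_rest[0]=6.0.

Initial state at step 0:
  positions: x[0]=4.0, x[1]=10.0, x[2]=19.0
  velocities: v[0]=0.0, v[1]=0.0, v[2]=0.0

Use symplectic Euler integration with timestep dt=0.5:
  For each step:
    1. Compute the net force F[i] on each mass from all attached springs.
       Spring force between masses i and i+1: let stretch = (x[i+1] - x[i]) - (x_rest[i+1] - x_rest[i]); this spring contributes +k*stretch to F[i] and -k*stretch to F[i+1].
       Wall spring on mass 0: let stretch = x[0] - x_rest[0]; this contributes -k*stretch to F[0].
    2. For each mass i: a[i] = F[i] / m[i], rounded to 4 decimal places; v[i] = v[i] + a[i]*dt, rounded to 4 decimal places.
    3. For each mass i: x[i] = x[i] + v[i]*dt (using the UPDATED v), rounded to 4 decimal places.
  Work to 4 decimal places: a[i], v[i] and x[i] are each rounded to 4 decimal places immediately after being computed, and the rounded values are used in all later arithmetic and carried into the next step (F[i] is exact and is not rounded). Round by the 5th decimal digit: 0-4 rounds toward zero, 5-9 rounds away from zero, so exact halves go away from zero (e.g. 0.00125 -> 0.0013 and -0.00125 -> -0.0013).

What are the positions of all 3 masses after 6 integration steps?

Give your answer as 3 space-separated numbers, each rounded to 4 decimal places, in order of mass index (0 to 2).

Answer: 8.0000 14.0000 17.0000

Derivation:
Step 0: x=[4.0000 10.0000 19.0000] v=[0.0000 0.0000 0.0000]
Step 1: x=[6.0000 13.0000 16.0000] v=[4.0000 6.0000 -6.0000]
Step 2: x=[9.0000 12.0000 16.0000] v=[6.0000 -2.0000 0.0000]
Step 3: x=[6.0000 12.0000 18.0000] v=[-6.0000 0.0000 4.0000]
Step 4: x=[3.0000 12.0000 20.0000] v=[-6.0000 0.0000 4.0000]
Step 5: x=[6.0000 11.0000 20.0000] v=[6.0000 -2.0000 0.0000]
Step 6: x=[8.0000 14.0000 17.0000] v=[4.0000 6.0000 -6.0000]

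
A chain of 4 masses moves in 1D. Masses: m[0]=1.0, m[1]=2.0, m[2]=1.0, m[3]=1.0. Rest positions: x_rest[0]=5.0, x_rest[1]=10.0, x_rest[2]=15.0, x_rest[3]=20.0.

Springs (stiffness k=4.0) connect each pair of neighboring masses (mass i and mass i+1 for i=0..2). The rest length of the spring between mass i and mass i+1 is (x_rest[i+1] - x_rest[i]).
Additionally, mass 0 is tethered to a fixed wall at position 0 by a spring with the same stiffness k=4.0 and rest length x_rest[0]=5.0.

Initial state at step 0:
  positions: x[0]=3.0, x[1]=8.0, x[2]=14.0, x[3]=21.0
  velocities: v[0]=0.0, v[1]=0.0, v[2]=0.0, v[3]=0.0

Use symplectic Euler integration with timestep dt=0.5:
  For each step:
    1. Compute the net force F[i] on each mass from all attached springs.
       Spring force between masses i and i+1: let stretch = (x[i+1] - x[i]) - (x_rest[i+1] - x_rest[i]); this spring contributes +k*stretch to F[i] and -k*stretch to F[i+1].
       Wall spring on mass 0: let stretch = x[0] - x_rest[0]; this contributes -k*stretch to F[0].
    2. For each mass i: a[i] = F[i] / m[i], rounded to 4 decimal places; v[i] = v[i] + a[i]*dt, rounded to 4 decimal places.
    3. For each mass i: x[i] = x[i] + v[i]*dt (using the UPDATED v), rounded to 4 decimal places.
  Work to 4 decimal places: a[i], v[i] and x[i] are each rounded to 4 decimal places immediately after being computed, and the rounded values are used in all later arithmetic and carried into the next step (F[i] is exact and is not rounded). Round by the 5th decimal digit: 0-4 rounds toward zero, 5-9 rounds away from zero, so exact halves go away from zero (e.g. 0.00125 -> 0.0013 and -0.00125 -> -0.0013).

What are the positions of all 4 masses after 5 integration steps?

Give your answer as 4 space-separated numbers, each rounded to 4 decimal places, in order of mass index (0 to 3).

Step 0: x=[3.0000 8.0000 14.0000 21.0000] v=[0.0000 0.0000 0.0000 0.0000]
Step 1: x=[5.0000 8.5000 15.0000 19.0000] v=[4.0000 1.0000 2.0000 -4.0000]
Step 2: x=[5.5000 10.5000 13.5000 18.0000] v=[1.0000 4.0000 -3.0000 -2.0000]
Step 3: x=[5.5000 11.5000 13.5000 17.5000] v=[0.0000 2.0000 0.0000 -1.0000]
Step 4: x=[6.0000 10.5000 15.5000 18.0000] v=[1.0000 -2.0000 4.0000 1.0000]
Step 5: x=[5.0000 9.7500 15.0000 21.0000] v=[-2.0000 -1.5000 -1.0000 6.0000]

Answer: 5.0000 9.7500 15.0000 21.0000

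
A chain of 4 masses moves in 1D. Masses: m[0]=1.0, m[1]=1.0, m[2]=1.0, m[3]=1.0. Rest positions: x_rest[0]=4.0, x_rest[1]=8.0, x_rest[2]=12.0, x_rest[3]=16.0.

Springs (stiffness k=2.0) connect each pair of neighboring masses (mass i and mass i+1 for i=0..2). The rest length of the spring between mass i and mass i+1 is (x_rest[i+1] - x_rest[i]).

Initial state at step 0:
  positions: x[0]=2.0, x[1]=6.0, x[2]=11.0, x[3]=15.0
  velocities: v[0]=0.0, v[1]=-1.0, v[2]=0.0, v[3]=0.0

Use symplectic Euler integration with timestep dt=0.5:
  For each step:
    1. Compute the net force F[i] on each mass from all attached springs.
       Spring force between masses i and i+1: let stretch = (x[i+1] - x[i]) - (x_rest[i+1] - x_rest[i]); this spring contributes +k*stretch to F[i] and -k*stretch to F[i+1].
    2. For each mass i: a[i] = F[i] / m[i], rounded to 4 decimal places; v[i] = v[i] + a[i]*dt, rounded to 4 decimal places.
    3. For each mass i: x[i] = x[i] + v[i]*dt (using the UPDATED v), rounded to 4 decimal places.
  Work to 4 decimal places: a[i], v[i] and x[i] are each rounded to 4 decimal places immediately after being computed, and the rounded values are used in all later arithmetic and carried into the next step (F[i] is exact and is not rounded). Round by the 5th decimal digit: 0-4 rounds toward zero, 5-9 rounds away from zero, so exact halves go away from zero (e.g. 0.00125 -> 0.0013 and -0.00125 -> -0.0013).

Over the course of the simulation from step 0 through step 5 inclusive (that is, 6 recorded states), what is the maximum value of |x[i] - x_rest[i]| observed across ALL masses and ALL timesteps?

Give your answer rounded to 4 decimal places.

Answer: 2.8750

Derivation:
Step 0: x=[2.0000 6.0000 11.0000 15.0000] v=[0.0000 -1.0000 0.0000 0.0000]
Step 1: x=[2.0000 6.0000 10.5000 15.0000] v=[0.0000 0.0000 -1.0000 0.0000]
Step 2: x=[2.0000 6.2500 10.0000 14.7500] v=[0.0000 0.5000 -1.0000 -0.5000]
Step 3: x=[2.1250 6.2500 10.0000 14.1250] v=[0.2500 0.0000 0.0000 -1.2500]
Step 4: x=[2.3125 6.0625 10.1875 13.4375] v=[0.3750 -0.3750 0.3750 -1.3750]
Step 5: x=[2.3750 6.0625 9.9375 13.1250] v=[0.1250 0.0000 -0.5000 -0.6250]
Max displacement = 2.8750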